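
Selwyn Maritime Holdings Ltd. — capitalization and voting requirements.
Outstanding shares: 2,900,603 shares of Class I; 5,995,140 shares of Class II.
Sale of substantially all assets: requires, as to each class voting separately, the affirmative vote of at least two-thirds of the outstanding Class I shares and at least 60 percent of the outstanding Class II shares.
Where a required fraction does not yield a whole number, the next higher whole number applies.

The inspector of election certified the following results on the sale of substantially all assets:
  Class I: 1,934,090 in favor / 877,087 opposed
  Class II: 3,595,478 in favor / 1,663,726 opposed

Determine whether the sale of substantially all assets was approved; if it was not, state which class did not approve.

Not approved — the Class II shares did not give the required vote.

Class I: 2/3 of 2900603 = 1933735.33, rounded up to 1933736; 1,933,736 required, 1,934,090 in favor — approved.
Class II: 3/5 of 5995140 = 3597084; 3,597,084 required, 3,595,478 in favor — not approved.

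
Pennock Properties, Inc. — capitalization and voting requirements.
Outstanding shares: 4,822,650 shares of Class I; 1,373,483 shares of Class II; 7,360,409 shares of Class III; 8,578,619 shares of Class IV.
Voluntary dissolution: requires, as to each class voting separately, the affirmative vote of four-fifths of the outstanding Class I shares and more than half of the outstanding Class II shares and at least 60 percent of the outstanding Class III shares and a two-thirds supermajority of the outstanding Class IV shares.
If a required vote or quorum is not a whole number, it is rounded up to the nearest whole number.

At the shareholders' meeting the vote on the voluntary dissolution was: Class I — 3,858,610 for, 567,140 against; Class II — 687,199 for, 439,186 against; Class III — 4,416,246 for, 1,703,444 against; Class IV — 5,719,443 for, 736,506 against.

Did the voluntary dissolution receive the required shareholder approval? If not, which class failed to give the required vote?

Class I: 4/5 of 4822650 = 3858120; 3,858,120 required, 3,858,610 in favor — approved.
Class II: a majority of 1373483 is 686742; 686,742 required, 687,199 in favor — approved.
Class III: 3/5 of 7360409 = 4416245.40, rounded up to 4416246; 4,416,246 required, 4,416,246 in favor — approved.
Class IV: 2/3 of 8578619 = 5719079.33, rounded up to 5719080; 5,719,080 required, 5,719,443 in favor — approved.

Approved — every class gave the required vote.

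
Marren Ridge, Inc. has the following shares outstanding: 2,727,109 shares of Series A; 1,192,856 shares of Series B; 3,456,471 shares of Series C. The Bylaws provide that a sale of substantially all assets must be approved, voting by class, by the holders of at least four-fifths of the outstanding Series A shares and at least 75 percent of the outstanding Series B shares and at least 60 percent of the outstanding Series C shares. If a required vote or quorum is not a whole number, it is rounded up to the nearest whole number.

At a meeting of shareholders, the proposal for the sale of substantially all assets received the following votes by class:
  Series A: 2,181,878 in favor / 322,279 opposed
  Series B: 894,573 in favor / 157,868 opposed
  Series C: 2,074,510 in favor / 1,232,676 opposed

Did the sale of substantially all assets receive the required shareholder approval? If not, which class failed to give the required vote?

Series A: 4/5 of 2727109 = 2181687.20, rounded up to 2181688; 2,181,688 required, 2,181,878 in favor — approved.
Series B: 3/4 of 1192856 = 894642; 894,642 required, 894,573 in favor — not approved.
Series C: 3/5 of 3456471 = 2073882.60, rounded up to 2073883; 2,073,883 required, 2,074,510 in favor — approved.

Not approved — the Series B shares did not give the required vote.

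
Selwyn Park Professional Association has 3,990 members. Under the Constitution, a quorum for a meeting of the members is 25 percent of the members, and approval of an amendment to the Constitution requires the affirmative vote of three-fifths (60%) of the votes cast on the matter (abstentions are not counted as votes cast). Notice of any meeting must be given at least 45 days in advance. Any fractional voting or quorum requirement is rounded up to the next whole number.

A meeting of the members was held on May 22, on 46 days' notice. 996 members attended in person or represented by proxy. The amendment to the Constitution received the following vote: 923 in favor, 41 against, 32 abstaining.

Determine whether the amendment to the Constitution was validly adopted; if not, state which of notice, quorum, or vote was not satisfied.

Notice: 46 days given; 45 required. Satisfied.
Quorum: 25% of 3,990 = 997.50, rounded up to 998; 996 present. Not satisfied.
Vote: requires three-fifths of the votes cast (996 − 32 abstaining = 964); 3/5 of 964 = 578.40, rounded up to 579, so 579 needed; 923 in favor. Satisfied.

Invalid — quorum requirement not satisfied.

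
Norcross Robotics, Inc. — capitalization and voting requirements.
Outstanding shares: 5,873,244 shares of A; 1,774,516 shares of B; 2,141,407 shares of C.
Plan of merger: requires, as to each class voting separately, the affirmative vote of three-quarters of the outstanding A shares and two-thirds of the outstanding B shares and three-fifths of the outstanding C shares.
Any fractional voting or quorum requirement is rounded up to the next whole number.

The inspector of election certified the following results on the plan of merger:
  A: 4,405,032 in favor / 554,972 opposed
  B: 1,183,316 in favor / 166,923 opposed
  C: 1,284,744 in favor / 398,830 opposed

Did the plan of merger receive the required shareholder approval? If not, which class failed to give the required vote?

Not approved — the C shares did not give the required vote.

A: 3/4 of 5873244 = 4404933; 4,404,933 required, 4,405,032 in favor — approved.
B: 2/3 of 1774516 = 1183010.67, rounded up to 1183011; 1,183,011 required, 1,183,316 in favor — approved.
C: 3/5 of 2141407 = 1284844.20, rounded up to 1284845; 1,284,845 required, 1,284,744 in favor — not approved.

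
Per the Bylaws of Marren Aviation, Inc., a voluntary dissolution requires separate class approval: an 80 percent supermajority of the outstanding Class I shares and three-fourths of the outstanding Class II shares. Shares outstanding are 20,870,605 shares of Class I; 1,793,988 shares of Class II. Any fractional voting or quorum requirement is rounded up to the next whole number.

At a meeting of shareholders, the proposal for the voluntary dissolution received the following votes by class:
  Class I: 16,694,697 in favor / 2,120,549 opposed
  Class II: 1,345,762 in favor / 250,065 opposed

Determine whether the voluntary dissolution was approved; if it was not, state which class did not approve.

Not approved — the Class I shares did not give the required vote.

Class I: 4/5 of 20870605 = 16696484; 16,696,484 required, 16,694,697 in favor — not approved.
Class II: 3/4 of 1793988 = 1345491; 1,345,491 required, 1,345,762 in favor — approved.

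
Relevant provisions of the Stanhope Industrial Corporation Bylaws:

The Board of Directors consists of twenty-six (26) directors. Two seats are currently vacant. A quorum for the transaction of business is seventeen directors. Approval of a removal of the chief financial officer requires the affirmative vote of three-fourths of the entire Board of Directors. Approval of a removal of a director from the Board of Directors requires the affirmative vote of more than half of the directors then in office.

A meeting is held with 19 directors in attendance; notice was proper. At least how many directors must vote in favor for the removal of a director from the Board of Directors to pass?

The removal of a director from the Board of Directors requires a majority of the directors then in office (24).
A majority of 24 is 13.

13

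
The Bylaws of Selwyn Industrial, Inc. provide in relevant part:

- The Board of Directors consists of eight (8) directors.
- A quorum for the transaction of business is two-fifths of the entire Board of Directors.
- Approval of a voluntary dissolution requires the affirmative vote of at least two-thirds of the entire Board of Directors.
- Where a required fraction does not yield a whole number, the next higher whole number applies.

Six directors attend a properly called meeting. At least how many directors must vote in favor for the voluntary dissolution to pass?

6

The voluntary dissolution requires two-thirds of the entire Board of Directors (8).
2/3 of 8 = 5.33, rounded up to 6.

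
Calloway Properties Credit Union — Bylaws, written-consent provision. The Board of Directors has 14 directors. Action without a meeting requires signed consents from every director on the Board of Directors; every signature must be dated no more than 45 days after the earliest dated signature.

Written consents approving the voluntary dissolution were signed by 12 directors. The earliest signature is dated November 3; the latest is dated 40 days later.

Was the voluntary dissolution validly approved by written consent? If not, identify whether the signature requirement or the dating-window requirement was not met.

Not effective — insufficient signatures.

Signatures required: the unanimous vote of 14 — unanimous means all 14, so 14 needed; 12 signed. Insufficient.
Dating window: the latest signature is 40 days after the earliest; the limit is 45 days. Within the window.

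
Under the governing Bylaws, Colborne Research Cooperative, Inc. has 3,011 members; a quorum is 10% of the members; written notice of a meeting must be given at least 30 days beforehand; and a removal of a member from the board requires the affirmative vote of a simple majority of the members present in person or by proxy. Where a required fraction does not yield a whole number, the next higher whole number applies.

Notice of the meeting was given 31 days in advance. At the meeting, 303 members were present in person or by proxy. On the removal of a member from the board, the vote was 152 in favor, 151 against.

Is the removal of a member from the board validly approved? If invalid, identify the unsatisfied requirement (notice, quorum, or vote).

Notice: 31 days given; 30 required. Satisfied.
Quorum: 10% of 3,011 = 301.10, rounded up to 302; 303 present. Satisfied.
Vote: requires a majority of those present (303); a majority of 303 is 152, so 152 needed; 152 in favor. Satisfied.

Valid — all requirements satisfied.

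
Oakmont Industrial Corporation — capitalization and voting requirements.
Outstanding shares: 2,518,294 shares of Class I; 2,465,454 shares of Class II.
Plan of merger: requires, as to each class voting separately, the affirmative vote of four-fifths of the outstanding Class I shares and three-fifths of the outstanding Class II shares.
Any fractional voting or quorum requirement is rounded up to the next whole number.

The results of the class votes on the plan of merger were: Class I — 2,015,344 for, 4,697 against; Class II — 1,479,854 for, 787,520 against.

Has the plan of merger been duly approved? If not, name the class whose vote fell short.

Class I: 4/5 of 2518294 = 2014635.20, rounded up to 2014636; 2,014,636 required, 2,015,344 in favor — approved.
Class II: 3/5 of 2465454 = 1479272.40, rounded up to 1479273; 1,479,273 required, 1,479,854 in favor — approved.

Approved — every class gave the required vote.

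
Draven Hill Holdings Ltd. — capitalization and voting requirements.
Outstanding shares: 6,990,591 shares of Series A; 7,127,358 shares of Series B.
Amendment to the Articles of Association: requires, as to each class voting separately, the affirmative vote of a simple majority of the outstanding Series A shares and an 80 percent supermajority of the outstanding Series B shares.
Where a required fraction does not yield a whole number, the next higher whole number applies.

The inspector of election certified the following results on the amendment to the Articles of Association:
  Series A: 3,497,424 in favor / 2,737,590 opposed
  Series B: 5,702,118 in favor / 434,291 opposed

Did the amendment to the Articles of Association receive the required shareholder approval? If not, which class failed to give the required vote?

Series A: a majority of 6990591 is 3495296; 3,495,296 required, 3,497,424 in favor — approved.
Series B: 4/5 of 7127358 = 5701886.40, rounded up to 5701887; 5,701,887 required, 5,702,118 in favor — approved.

Approved — every class gave the required vote.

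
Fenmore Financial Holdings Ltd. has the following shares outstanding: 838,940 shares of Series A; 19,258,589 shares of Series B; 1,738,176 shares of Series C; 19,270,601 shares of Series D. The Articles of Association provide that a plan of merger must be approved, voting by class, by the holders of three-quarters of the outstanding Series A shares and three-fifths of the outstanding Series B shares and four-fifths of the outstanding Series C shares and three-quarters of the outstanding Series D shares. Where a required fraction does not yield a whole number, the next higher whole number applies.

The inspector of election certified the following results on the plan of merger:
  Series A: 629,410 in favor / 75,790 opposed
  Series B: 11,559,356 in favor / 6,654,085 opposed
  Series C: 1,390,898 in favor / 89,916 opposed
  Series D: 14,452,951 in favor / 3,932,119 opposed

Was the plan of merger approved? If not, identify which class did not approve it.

Approved — every class gave the required vote.

Series A: 3/4 of 838940 = 629205; 629,205 required, 629,410 in favor — approved.
Series B: 3/5 of 19258589 = 11555153.40, rounded up to 11555154; 11,555,154 required, 11,559,356 in favor — approved.
Series C: 4/5 of 1738176 = 1390540.80, rounded up to 1390541; 1,390,541 required, 1,390,898 in favor — approved.
Series D: 3/4 of 19270601 = 14452950.75, rounded up to 14452951; 14,452,951 required, 14,452,951 in favor — approved.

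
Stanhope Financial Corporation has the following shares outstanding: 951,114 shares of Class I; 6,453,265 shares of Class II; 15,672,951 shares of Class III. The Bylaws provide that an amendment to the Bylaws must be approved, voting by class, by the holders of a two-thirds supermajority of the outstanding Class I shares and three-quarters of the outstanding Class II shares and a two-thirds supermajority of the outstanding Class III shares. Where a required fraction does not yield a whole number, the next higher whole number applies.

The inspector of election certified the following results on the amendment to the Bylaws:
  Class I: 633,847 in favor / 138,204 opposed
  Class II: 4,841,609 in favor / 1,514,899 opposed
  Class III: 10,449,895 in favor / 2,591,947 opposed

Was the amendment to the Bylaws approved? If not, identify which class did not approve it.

Class I: 2/3 of 951114 = 634076; 634,076 required, 633,847 in favor — not approved.
Class II: 3/4 of 6453265 = 4839948.75, rounded up to 4839949; 4,839,949 required, 4,841,609 in favor — approved.
Class III: 2/3 of 15672951 = 10448634; 10,448,634 required, 10,449,895 in favor — approved.

Not approved — the Class I shares did not give the required vote.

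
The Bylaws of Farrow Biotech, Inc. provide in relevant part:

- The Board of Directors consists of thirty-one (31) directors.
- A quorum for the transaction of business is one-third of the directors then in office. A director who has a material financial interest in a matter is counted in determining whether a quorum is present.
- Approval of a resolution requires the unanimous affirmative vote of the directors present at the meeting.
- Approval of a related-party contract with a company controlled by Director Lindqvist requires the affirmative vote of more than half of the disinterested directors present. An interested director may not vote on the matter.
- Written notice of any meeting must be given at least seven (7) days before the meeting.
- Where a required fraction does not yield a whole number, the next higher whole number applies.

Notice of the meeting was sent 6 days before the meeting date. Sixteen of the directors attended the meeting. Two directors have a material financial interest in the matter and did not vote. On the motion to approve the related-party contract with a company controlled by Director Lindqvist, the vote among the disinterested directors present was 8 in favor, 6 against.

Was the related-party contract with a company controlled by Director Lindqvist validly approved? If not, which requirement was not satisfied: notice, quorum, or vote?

Notice: 6 days given; 7 required (6 < 7). Not satisfied.
Quorum: 16 present (interested directors count toward quorum); quorum is 11. Satisfied.
Vote: the related-party contract with a company controlled by Director Lindqvist requires a majority of the disinterested directors present (16 − 2 = 14). A majority of 14 is 8, so 8 affirmative votes are needed; 8 voted in favor. Satisfied.

Invalid — notice requirement not satisfied.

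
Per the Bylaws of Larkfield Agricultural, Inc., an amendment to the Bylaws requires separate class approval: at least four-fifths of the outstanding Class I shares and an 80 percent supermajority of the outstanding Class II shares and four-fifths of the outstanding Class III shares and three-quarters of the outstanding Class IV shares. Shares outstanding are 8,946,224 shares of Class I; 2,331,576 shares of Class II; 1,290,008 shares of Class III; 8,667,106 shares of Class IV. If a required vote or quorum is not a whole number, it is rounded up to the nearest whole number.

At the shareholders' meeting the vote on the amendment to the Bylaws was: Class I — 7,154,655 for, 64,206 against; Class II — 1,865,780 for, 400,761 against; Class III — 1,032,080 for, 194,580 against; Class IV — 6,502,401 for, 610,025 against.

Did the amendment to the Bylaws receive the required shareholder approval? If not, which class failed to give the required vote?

Class I: 4/5 of 8946224 = 7156979.20, rounded up to 7156980; 7,156,980 required, 7,154,655 in favor — not approved.
Class II: 4/5 of 2331576 = 1865260.80, rounded up to 1865261; 1,865,261 required, 1,865,780 in favor — approved.
Class III: 4/5 of 1290008 = 1032006.40, rounded up to 1032007; 1,032,007 required, 1,032,080 in favor — approved.
Class IV: 3/4 of 8667106 = 6500329.50, rounded up to 6500330; 6,500,330 required, 6,502,401 in favor — approved.

Not approved — the Class I shares did not give the required vote.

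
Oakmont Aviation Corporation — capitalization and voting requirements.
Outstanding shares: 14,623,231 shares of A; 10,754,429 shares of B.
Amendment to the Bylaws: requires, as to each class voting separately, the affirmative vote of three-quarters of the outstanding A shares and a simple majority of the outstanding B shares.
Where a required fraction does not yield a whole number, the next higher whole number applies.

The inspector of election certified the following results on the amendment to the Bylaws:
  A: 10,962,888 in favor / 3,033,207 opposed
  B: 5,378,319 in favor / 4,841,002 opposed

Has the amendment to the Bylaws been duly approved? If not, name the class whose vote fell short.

Not approved — the A shares did not give the required vote.

A: 3/4 of 14623231 = 10967423.25, rounded up to 10967424; 10,967,424 required, 10,962,888 in favor — not approved.
B: a majority of 10754429 is 5377215; 5,377,215 required, 5,378,319 in favor — approved.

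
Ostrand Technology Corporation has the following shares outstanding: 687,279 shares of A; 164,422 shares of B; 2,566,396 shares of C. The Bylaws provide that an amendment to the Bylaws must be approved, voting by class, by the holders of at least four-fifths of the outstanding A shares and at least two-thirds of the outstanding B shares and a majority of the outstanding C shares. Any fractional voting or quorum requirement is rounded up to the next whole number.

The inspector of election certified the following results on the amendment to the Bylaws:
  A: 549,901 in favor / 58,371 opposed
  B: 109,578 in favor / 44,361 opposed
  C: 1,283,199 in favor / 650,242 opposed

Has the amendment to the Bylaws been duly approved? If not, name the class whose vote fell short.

Not approved — the B shares did not give the required vote.

A: 4/5 of 687279 = 549823.20, rounded up to 549824; 549,824 required, 549,901 in favor — approved.
B: 2/3 of 164422 = 109614.67, rounded up to 109615; 109,615 required, 109,578 in favor — not approved.
C: a majority of 2566396 is 1283199; 1,283,199 required, 1,283,199 in favor — approved.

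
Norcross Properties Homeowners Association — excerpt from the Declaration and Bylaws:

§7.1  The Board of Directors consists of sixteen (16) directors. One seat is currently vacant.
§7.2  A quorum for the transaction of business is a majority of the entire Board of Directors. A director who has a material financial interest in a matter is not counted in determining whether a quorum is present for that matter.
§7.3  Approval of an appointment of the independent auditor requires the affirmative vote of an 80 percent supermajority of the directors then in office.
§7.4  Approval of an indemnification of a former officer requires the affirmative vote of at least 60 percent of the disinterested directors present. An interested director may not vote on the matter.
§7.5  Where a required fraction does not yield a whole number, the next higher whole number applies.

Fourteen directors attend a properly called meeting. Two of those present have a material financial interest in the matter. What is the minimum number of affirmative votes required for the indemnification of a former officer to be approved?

8

The indemnification of a former officer requires three-fifths of the disinterested directors present (14 − 2 = 12).
3/5 of 12 = 7.20, rounded up to 8.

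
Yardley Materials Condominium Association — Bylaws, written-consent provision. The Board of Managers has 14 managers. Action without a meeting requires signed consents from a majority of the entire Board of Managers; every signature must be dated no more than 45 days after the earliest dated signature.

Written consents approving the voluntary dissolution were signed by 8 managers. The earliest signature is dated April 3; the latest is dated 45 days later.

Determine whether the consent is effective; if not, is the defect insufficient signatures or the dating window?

Signatures required: a majority of 14 — a majority of 14 is 8, so 8 needed; 8 signed. Sufficient.
Dating window: the latest signature is 45 days after the earliest; the limit is 45 days. Within the window.

Effective — both the signature and dating-window requirements are satisfied.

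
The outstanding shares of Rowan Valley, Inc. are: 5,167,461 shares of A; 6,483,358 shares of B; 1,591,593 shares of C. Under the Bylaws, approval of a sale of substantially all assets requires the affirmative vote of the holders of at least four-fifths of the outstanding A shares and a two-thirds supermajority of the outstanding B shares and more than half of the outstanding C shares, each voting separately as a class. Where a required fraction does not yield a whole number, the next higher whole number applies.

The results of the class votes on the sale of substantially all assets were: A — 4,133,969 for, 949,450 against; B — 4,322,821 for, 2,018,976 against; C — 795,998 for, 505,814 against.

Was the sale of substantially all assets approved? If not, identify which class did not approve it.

A: 4/5 of 5167461 = 4133968.80, rounded up to 4133969; 4,133,969 required, 4,133,969 in favor — approved.
B: 2/3 of 6483358 = 4322238.67, rounded up to 4322239; 4,322,239 required, 4,322,821 in favor — approved.
C: a majority of 1591593 is 795797; 795,797 required, 795,998 in favor — approved.

Approved — every class gave the required vote.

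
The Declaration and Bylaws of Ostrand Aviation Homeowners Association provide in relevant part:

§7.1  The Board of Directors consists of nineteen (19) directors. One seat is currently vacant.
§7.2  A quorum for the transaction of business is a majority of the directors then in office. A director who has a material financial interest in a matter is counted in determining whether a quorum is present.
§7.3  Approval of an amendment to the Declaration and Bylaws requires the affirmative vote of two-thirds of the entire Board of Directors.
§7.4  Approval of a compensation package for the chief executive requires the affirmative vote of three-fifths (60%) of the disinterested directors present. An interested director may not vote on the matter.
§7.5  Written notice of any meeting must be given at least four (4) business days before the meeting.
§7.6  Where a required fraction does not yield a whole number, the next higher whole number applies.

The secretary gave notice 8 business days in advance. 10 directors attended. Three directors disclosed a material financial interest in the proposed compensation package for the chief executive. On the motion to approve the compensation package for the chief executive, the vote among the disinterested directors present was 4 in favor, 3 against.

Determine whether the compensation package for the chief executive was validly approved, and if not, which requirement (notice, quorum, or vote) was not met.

Invalid — vote requirement not satisfied.

Notice: 8 business days given; 4 required (8 ≥ 4). Satisfied.
Quorum: 10 present (interested directors count toward quorum); quorum is 10. Satisfied.
Vote: the compensation package for the chief executive requires three-fifths of the disinterested directors present (10 − 3 = 7). 3/5 of 7 = 4.20, rounded up to 5, so 5 affirmative votes are needed; 4 voted in favor. Not satisfied.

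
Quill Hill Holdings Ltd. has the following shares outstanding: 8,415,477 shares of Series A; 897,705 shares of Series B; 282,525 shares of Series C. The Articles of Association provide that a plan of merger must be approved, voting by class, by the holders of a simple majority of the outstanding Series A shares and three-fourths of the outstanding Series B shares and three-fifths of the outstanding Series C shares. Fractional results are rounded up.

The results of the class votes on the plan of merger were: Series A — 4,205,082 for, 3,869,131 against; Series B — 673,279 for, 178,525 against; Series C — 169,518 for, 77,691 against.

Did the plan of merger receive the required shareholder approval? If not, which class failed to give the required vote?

Not approved — the Series A shares did not give the required vote.

Series A: a majority of 8415477 is 4207739; 4,207,739 required, 4,205,082 in favor — not approved.
Series B: 3/4 of 897705 = 673278.75, rounded up to 673279; 673,279 required, 673,279 in favor — approved.
Series C: 3/5 of 282525 = 169515; 169,515 required, 169,518 in favor — approved.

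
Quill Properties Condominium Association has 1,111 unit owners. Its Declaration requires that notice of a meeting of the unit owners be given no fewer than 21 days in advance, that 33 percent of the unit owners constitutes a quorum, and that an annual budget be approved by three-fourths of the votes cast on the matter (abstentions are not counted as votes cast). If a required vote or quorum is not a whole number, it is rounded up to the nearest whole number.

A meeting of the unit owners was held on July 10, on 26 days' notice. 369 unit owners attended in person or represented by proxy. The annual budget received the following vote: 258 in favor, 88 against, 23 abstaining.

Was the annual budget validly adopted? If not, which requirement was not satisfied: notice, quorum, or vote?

Notice: 26 days given; 21 required. Satisfied.
Quorum: 33% of 1,111 = 366.63, rounded up to 367; 369 present. Satisfied.
Vote: requires three-fourths of the votes cast (369 − 23 abstaining = 346); 3/4 of 346 = 259.50, rounded up to 260, so 260 needed; 258 in favor. Not satisfied.

Invalid — vote requirement not satisfied.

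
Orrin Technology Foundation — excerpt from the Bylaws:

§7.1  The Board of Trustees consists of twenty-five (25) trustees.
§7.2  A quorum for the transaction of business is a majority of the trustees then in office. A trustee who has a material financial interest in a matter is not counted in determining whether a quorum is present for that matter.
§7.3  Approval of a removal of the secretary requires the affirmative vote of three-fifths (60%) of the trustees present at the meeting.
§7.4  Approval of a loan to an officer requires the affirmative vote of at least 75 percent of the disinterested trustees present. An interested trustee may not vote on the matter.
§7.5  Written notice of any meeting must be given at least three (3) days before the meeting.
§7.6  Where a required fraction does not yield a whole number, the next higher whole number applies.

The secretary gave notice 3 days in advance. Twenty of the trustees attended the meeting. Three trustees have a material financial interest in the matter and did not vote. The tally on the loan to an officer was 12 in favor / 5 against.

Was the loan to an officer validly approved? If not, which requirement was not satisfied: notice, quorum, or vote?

Invalid — vote requirement not satisfied.

Notice: 3 days given; 3 required (3 ≥ 3). Satisfied.
Quorum: 20 present, but the 3 interested trustees do not count, leaving 17. Quorum is 13. Satisfied.
Vote: the loan to an officer requires three-fourths of the disinterested trustees present (20 − 3 = 17). 3/4 of 17 = 12.75, rounded up to 13, so 13 affirmative votes are needed; 12 voted in favor. Not satisfied.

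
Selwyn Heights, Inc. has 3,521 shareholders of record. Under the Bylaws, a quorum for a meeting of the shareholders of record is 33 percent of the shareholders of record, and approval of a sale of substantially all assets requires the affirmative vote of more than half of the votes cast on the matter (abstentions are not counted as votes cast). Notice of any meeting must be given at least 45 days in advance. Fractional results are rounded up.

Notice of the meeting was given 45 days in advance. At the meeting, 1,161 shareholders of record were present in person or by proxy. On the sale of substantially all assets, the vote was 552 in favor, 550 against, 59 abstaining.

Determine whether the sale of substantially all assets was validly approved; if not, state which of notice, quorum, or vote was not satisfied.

Invalid — quorum requirement not satisfied.

Notice: 45 days given; 45 required. Satisfied.
Quorum: 33% of 3,521 = 1,161.93, rounded up to 1,162; 1,161 present. Not satisfied.
Vote: requires a majority of the votes cast (1,161 − 59 abstaining = 1,102); a majority of 1102 is 552, so 552 needed; 552 in favor. Satisfied.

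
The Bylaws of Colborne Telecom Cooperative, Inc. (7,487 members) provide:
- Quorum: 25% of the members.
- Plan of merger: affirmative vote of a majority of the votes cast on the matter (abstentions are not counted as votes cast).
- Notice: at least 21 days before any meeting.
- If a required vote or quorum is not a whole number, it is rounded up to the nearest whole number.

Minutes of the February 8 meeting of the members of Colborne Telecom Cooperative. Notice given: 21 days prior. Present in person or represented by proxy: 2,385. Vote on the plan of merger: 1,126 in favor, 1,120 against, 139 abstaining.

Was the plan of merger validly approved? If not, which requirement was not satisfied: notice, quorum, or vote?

Valid — all requirements satisfied.

Notice: 21 days given; 21 required. Satisfied.
Quorum: 25% of 7,487 = 1,871.75, rounded up to 1,872; 2,385 present. Satisfied.
Vote: requires a majority of the votes cast (2,385 − 139 abstaining = 2,246); a majority of 2246 is 1124, so 1,124 needed; 1,126 in favor. Satisfied.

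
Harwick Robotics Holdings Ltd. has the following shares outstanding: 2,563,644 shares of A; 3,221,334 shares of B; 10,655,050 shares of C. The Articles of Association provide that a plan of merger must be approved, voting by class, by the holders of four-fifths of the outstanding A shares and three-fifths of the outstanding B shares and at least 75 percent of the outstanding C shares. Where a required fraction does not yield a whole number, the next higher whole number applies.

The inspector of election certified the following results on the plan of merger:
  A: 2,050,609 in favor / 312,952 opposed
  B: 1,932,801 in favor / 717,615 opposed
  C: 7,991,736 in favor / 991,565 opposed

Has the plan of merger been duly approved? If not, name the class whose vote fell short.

Not approved — the A shares did not give the required vote.

A: 4/5 of 2563644 = 2050915.20, rounded up to 2050916; 2,050,916 required, 2,050,609 in favor — not approved.
B: 3/5 of 3221334 = 1932800.40, rounded up to 1932801; 1,932,801 required, 1,932,801 in favor — approved.
C: 3/4 of 10655050 = 7991287.50, rounded up to 7991288; 7,991,288 required, 7,991,736 in favor — approved.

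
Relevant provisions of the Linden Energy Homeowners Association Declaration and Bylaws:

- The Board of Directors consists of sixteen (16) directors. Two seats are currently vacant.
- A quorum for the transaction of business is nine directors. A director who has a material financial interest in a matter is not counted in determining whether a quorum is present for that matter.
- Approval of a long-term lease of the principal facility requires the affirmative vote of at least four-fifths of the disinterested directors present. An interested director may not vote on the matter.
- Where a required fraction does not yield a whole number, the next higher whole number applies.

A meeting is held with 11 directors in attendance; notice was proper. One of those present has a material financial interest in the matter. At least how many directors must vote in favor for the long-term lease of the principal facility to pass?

8

The long-term lease of the principal facility requires four-fifths of the disinterested directors present (11 − 1 = 10).
4/5 of 10 = 8.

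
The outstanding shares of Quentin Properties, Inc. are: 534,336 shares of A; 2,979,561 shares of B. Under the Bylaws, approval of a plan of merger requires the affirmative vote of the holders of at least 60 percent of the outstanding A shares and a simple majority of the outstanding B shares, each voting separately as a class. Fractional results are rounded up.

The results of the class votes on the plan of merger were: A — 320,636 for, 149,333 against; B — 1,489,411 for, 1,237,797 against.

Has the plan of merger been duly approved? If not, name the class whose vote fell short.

A: 3/5 of 534336 = 320601.60, rounded up to 320602; 320,602 required, 320,636 in favor — approved.
B: a majority of 2979561 is 1489781; 1,489,781 required, 1,489,411 in favor — not approved.

Not approved — the B shares did not give the required vote.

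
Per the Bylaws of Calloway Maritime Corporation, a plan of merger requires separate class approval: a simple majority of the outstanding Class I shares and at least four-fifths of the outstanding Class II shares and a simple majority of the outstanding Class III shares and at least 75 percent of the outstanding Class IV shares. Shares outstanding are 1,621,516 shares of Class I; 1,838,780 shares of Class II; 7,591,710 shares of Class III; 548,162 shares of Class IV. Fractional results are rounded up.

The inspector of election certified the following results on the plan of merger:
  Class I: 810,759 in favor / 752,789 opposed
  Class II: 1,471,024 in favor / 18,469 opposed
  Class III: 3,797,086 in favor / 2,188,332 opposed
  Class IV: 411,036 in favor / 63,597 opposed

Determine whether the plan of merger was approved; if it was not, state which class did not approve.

Class I: a majority of 1621516 is 810759; 810,759 required, 810,759 in favor — approved.
Class II: 4/5 of 1838780 = 1471024; 1,471,024 required, 1,471,024 in favor — approved.
Class III: a majority of 7591710 is 3795856; 3,795,856 required, 3,797,086 in favor — approved.
Class IV: 3/4 of 548162 = 411121.50, rounded up to 411122; 411,122 required, 411,036 in favor — not approved.

Not approved — the Class IV shares did not give the required vote.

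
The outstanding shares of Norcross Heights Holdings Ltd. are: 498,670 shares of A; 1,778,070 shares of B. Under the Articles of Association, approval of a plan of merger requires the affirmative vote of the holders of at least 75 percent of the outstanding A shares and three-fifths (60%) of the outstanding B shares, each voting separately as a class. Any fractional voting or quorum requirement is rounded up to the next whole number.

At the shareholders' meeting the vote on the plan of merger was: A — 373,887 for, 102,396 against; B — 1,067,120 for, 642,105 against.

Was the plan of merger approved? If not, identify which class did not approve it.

A: 3/4 of 498670 = 374002.50, rounded up to 374003; 374,003 required, 373,887 in favor — not approved.
B: 3/5 of 1778070 = 1066842; 1,066,842 required, 1,067,120 in favor — approved.

Not approved — the A shares did not give the required vote.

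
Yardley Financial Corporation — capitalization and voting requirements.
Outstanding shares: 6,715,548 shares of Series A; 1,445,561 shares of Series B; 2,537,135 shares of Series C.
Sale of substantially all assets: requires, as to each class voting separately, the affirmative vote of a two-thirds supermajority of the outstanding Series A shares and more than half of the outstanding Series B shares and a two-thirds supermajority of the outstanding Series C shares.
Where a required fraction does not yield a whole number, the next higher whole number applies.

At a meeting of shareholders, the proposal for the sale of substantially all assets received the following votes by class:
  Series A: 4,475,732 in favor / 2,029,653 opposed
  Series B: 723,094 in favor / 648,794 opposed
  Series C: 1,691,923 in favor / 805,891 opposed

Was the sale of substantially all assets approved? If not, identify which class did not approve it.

Not approved — the Series A shares did not give the required vote.

Series A: 2/3 of 6715548 = 4477032; 4,477,032 required, 4,475,732 in favor — not approved.
Series B: a majority of 1445561 is 722781; 722,781 required, 723,094 in favor — approved.
Series C: 2/3 of 2537135 = 1691423.33, rounded up to 1691424; 1,691,424 required, 1,691,923 in favor — approved.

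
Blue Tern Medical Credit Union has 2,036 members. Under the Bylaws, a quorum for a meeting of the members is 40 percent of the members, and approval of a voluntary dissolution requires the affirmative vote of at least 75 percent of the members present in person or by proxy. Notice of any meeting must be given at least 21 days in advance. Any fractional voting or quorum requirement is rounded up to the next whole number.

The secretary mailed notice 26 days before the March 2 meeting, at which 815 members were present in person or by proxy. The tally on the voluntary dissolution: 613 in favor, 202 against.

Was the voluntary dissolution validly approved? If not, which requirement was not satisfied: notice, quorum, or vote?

Valid — all requirements satisfied.

Notice: 26 days given; 21 required. Satisfied.
Quorum: 40% of 2,036 = 814.40, rounded up to 815; 815 present. Satisfied.
Vote: requires three-fourths of those present (815); 3/4 of 815 = 611.25, rounded up to 612, so 612 needed; 613 in favor. Satisfied.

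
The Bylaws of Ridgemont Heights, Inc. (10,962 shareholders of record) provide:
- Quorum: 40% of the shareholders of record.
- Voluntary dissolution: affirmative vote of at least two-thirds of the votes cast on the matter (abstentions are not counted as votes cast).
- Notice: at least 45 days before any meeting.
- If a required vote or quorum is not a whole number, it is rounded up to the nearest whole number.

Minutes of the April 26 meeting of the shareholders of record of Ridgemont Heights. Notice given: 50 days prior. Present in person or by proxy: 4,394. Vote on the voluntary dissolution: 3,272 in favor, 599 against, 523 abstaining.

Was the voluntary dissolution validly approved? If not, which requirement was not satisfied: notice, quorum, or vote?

Notice: 50 days given; 45 required. Satisfied.
Quorum: 40% of 10,962 = 4,384.80, rounded up to 4,385; 4,394 present. Satisfied.
Vote: requires two-thirds of the votes cast (4,394 − 523 abstaining = 3,871); 2/3 of 3871 = 2580.67, rounded up to 2581, so 2,581 needed; 3,272 in favor. Satisfied.

Valid — all requirements satisfied.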